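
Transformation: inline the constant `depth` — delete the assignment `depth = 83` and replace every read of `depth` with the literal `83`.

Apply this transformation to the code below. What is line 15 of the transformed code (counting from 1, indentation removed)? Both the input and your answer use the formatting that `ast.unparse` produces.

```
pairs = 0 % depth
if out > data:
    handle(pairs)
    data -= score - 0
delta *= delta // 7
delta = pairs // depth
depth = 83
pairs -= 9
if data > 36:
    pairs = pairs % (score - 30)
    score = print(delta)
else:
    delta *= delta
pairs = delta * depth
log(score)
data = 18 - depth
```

data = 18 - 83

Transformed code:
pairs = 0 % 83
if out > data:
    handle(pairs)
    data -= score - 0
delta *= delta // 7
delta = pairs // 83
pairs -= 9
if data > 36:
    pairs = pairs % (score - 30)
    score = print(delta)
else:
    delta *= delta
pairs = delta * 83
log(score)
data = 18 - 83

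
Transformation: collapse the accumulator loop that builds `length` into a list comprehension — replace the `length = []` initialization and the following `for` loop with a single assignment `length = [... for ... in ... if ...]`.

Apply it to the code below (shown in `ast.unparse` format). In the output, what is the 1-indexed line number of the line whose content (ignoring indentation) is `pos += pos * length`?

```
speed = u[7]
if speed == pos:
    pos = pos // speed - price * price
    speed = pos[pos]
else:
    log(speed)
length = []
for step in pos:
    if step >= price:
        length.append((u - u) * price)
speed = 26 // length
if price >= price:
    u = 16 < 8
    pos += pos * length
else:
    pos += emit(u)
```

Transformed code:
speed = u[7]
if speed == pos:
    pos = pos // speed - price * price
    speed = pos[pos]
else:
    log(speed)
length = [(u - u) * price for step in pos if step >= price]
speed = 26 // length
if price >= price:
    u = 16 < 8
    pos += pos * length
else:
    pos += emit(u)

11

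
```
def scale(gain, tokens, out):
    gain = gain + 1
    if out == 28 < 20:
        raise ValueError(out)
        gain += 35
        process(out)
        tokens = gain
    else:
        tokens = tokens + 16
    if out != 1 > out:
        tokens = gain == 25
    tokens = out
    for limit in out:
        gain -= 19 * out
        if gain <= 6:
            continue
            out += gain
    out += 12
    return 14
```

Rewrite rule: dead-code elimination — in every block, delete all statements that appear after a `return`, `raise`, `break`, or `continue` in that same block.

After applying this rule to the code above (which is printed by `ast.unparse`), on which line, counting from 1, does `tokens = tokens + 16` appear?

Transformed code:
def scale(gain, tokens, out):
    gain = gain + 1
    if out == 28 < 20:
        raise ValueError(out)
    else:
        tokens = tokens + 16
    if out != 1 > out:
        tokens = gain == 25
    tokens = out
    for limit in out:
        gain -= 19 * out
        if gain <= 6:
            continue
    out += 12
    return 14

6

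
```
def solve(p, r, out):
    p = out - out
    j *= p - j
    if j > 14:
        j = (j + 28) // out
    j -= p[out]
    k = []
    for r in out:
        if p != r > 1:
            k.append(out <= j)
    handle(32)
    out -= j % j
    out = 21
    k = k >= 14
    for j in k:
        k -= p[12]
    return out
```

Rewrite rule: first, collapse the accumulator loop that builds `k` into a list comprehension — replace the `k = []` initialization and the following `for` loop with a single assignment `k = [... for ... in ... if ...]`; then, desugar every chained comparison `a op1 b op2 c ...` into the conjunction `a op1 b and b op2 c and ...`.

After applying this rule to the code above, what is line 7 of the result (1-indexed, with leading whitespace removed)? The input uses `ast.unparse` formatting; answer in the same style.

Transformed code:
def solve(p, r, out):
    p = out - out
    j *= p - j
    if j > 14:
        j = (j + 28) // out
    j -= p[out]
    k = [out <= j for r in out if p != r and r > 1]
    handle(32)
    out -= j % j
    out = 21
    k = k >= 14
    for j in k:
        k -= p[12]
    return out

k = [out <= j for r in out if p != r and r > 1]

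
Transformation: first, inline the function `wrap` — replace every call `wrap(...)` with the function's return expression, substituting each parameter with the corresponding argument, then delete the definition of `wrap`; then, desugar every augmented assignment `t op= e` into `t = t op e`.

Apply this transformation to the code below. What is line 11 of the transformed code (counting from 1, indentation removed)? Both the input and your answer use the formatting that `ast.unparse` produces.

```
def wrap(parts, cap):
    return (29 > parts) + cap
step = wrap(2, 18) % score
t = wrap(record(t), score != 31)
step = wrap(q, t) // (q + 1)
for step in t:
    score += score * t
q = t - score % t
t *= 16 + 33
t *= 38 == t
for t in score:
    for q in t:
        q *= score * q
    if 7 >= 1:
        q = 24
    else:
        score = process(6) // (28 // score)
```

Transformed code:
step = ((29 > 2) + 18) % score
t = (29 > record(t)) + (score != 31)
step = ((29 > q) + t) // (q + 1)
for step in t:
    score = score + score * t
q = t - score % t
t = t * (16 + 33)
t = t * (38 == t)
for t in score:
    for q in t:
        q = q * (score * q)
    if 7 >= 1:
        q = 24
    else:
        score = process(6) // (28 // score)

q = q * (score * q)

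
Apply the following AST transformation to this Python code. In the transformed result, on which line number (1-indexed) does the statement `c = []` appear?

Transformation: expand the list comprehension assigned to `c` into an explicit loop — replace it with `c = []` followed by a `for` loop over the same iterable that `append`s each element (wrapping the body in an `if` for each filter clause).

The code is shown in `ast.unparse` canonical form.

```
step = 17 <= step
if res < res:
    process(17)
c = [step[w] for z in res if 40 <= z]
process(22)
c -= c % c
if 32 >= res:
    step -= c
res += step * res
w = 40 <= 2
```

4

Transformed code:
step = 17 <= step
if res < res:
    process(17)
c = []
for z in res:
    if 40 <= z:
        c.append(step[w])
process(22)
c -= c % c
if 32 >= res:
    step -= c
res += step * res
w = 40 <= 2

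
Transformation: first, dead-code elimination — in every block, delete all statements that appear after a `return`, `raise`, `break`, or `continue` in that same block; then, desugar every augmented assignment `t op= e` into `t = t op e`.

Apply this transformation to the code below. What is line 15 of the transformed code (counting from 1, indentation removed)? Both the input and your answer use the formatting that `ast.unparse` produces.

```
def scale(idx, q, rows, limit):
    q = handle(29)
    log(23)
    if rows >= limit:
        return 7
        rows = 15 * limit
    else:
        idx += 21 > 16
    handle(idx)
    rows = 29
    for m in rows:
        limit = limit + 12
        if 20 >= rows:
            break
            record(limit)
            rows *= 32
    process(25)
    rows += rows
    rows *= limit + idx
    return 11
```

rows = rows + rows

Transformed code:
def scale(idx, q, rows, limit):
    q = handle(29)
    log(23)
    if rows >= limit:
        return 7
    else:
        idx = idx + (21 > 16)
    handle(idx)
    rows = 29
    for m in rows:
        limit = limit + 12
        if 20 >= rows:
            break
    process(25)
    rows = rows + rows
    rows = rows * (limit + idx)
    return 11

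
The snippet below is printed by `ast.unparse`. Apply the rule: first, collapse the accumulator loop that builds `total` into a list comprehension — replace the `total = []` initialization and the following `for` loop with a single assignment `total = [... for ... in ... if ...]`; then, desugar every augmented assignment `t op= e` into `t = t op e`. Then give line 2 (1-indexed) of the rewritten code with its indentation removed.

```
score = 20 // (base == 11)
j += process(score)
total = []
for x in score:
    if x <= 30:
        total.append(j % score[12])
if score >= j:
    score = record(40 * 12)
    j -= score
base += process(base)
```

j = j + process(score)

Transformed code:
score = 20 // (base == 11)
j = j + process(score)
total = [j % score[12] for x in score if x <= 30]
if score >= j:
    score = record(40 * 12)
    j = j - score
base = base + process(base)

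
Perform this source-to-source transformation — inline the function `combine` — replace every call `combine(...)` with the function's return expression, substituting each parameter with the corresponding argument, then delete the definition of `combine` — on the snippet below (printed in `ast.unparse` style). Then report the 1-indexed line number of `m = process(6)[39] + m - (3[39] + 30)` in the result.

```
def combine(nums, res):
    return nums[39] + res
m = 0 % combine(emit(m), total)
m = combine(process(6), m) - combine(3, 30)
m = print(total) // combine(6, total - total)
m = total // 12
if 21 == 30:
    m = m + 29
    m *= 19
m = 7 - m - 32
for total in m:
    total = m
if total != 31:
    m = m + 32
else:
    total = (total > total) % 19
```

Transformed code:
m = 0 % (emit(m)[39] + total)
m = process(6)[39] + m - (3[39] + 30)
m = print(total) // (6[39] + (total - total))
m = total // 12
if 21 == 30:
    m = m + 29
    m *= 19
m = 7 - m - 32
for total in m:
    total = m
if total != 31:
    m = m + 32
else:
    total = (total > total) % 19

2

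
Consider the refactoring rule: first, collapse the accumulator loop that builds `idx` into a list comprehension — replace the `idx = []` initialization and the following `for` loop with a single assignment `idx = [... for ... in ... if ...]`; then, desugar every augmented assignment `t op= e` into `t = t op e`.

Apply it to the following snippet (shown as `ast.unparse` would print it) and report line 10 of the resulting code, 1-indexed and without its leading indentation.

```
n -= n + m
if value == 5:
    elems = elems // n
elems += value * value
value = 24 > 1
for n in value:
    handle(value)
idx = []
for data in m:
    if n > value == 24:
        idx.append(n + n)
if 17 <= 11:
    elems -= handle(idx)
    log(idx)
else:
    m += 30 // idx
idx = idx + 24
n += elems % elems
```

Transformed code:
n = n - (n + m)
if value == 5:
    elems = elems // n
elems = elems + value * value
value = 24 > 1
for n in value:
    handle(value)
idx = [n + n for data in m if n > value == 24]
if 17 <= 11:
    elems = elems - handle(idx)
    log(idx)
else:
    m = m + 30 // idx
idx = idx + 24
n = n + elems % elems

elems = elems - handle(idx)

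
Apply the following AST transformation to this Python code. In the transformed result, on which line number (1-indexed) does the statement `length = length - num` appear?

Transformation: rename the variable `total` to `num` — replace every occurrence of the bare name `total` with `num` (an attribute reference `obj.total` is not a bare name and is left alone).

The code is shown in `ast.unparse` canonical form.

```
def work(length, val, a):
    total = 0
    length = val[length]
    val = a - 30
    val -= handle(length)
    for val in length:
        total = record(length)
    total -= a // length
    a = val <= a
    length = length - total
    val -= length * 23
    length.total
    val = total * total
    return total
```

Transformed code:
def work(length, val, a):
    num = 0
    length = val[length]
    val = a - 30
    val -= handle(length)
    for val in length:
        num = record(length)
    num -= a // length
    a = val <= a
    length = length - num
    val -= length * 23
    length.total
    val = num * num
    return num

10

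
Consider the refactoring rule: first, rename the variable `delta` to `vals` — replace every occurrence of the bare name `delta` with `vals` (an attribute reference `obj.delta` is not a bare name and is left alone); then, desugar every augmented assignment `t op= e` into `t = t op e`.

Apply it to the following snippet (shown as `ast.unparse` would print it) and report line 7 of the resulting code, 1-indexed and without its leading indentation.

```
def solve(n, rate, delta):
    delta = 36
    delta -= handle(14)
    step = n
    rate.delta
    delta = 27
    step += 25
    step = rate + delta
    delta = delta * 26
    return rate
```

Transformed code:
def solve(n, rate, vals):
    vals = 36
    vals = vals - handle(14)
    step = n
    rate.delta
    vals = 27
    step = step + 25
    step = rate + vals
    vals = vals * 26
    return rate

step = step + 25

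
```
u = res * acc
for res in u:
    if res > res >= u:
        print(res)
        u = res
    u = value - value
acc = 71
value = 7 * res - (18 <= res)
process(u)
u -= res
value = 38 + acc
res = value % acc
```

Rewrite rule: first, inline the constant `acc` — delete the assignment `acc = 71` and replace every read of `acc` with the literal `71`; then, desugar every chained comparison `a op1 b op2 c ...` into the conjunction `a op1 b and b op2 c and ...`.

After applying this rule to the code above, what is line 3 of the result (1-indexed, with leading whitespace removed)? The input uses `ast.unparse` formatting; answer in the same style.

Transformed code:
u = res * 71
for res in u:
    if res > res and res >= u:
        print(res)
        u = res
    u = value - value
value = 7 * res - (18 <= res)
process(u)
u -= res
value = 38 + 71
res = value % 71

if res > res and res >= u:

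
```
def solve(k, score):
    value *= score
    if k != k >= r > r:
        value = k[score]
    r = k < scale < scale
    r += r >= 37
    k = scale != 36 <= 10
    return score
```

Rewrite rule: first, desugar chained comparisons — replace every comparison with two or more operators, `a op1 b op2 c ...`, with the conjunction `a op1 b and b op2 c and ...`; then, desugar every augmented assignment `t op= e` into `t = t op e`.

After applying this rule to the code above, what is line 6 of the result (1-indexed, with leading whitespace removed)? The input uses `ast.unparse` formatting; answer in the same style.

r = r + (r >= 37)

Transformed code:
def solve(k, score):
    value = value * score
    if k != k and k >= r and (r > r):
        value = k[score]
    r = k < scale and scale < scale
    r = r + (r >= 37)
    k = scale != 36 and 36 <= 10
    return score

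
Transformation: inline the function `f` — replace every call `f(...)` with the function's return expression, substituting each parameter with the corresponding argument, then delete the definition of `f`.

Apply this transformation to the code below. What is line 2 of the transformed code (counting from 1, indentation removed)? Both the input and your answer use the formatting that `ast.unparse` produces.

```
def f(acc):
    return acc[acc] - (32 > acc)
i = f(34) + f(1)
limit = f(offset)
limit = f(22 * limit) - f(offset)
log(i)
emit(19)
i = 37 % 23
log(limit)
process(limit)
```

limit = offset[offset] - (32 > offset)

Transformed code:
i = 34[34] - (32 > 34) + (1[1] - (32 > 1))
limit = offset[offset] - (32 > offset)
limit = (22 * limit)[22 * limit] - (32 > 22 * limit) - (offset[offset] - (32 > offset))
log(i)
emit(19)
i = 37 % 23
log(limit)
process(limit)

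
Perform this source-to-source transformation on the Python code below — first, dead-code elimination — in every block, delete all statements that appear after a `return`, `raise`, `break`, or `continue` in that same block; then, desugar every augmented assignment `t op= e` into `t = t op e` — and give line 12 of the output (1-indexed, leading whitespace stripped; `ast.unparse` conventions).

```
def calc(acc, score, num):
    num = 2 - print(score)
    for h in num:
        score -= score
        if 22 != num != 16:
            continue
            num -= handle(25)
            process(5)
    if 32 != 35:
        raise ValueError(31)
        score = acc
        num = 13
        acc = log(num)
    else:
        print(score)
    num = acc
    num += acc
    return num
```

num = num + acc

Transformed code:
def calc(acc, score, num):
    num = 2 - print(score)
    for h in num:
        score = score - score
        if 22 != num != 16:
            continue
    if 32 != 35:
        raise ValueError(31)
    else:
        print(score)
    num = acc
    num = num + acc
    return num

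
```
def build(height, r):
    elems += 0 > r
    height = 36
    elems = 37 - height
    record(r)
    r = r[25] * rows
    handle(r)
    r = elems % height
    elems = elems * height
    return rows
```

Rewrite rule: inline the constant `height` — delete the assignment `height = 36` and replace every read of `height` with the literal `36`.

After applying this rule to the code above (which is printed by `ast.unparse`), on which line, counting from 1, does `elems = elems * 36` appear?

Transformed code:
def build(height, r):
    elems += 0 > r
    elems = 37 - 36
    record(r)
    r = r[25] * rows
    handle(r)
    r = elems % 36
    elems = elems * 36
    return rows

8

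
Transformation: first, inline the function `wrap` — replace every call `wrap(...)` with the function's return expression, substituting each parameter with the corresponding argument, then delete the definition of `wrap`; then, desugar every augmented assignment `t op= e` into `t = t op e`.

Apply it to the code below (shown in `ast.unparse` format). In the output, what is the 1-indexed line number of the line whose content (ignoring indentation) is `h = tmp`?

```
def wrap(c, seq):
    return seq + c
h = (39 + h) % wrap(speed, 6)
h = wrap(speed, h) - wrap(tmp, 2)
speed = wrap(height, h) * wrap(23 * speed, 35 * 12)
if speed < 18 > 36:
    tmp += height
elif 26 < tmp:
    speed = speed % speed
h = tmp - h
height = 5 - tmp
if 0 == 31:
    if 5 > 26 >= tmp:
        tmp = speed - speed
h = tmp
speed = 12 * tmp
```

13

Transformed code:
h = (39 + h) % (6 + speed)
h = h + speed - (2 + tmp)
speed = (h + height) * (35 * 12 + 23 * speed)
if speed < 18 > 36:
    tmp = tmp + height
elif 26 < tmp:
    speed = speed % speed
h = tmp - h
height = 5 - tmp
if 0 == 31:
    if 5 > 26 >= tmp:
        tmp = speed - speed
h = tmp
speed = 12 * tmp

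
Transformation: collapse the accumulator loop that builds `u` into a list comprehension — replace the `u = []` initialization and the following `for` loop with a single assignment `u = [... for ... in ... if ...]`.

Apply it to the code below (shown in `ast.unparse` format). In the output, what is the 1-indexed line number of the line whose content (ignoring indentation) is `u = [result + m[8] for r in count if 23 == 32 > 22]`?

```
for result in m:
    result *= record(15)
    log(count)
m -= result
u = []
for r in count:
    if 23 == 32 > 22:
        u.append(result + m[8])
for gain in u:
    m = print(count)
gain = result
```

Transformed code:
for result in m:
    result *= record(15)
    log(count)
m -= result
u = [result + m[8] for r in count if 23 == 32 > 22]
for gain in u:
    m = print(count)
gain = result

5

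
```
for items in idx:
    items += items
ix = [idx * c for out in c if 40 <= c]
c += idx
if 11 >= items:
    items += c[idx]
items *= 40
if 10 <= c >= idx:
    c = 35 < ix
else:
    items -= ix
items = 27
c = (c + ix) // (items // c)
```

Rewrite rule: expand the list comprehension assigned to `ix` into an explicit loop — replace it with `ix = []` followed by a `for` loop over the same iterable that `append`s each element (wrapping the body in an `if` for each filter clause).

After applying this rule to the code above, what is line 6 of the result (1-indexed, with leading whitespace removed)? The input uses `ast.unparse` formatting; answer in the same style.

ix.append(idx * c)

Transformed code:
for items in idx:
    items += items
ix = []
for out in c:
    if 40 <= c:
        ix.append(idx * c)
c += idx
if 11 >= items:
    items += c[idx]
items *= 40
if 10 <= c >= idx:
    c = 35 < ix
else:
    items -= ix
items = 27
c = (c + ix) // (items // c)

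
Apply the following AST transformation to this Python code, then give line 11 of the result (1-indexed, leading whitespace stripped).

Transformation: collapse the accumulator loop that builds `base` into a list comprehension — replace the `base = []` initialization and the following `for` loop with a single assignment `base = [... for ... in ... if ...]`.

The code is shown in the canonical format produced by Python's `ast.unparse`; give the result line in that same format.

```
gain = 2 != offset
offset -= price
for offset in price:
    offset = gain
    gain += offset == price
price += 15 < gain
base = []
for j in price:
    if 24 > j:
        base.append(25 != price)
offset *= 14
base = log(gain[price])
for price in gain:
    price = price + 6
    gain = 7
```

price = price + 6

Transformed code:
gain = 2 != offset
offset -= price
for offset in price:
    offset = gain
    gain += offset == price
price += 15 < gain
base = [25 != price for j in price if 24 > j]
offset *= 14
base = log(gain[price])
for price in gain:
    price = price + 6
    gain = 7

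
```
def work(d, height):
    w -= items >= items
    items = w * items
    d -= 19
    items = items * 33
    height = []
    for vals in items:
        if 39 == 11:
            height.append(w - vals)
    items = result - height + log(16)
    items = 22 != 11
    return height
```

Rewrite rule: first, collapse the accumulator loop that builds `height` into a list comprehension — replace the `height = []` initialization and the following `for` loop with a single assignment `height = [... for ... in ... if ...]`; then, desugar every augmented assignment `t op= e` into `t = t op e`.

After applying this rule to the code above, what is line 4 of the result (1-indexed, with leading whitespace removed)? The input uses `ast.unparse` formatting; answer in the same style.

d = d - 19

Transformed code:
def work(d, height):
    w = w - (items >= items)
    items = w * items
    d = d - 19
    items = items * 33
    height = [w - vals for vals in items if 39 == 11]
    items = result - height + log(16)
    items = 22 != 11
    return height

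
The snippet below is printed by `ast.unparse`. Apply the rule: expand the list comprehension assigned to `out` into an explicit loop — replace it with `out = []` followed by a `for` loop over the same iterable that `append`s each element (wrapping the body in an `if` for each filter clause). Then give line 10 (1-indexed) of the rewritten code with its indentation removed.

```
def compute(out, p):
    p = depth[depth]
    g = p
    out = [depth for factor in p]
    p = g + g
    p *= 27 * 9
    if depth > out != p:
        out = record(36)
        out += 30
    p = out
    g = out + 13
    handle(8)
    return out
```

out = record(36)

Transformed code:
def compute(out, p):
    p = depth[depth]
    g = p
    out = []
    for factor in p:
        out.append(depth)
    p = g + g
    p *= 27 * 9
    if depth > out != p:
        out = record(36)
        out += 30
    p = out
    g = out + 13
    handle(8)
    return out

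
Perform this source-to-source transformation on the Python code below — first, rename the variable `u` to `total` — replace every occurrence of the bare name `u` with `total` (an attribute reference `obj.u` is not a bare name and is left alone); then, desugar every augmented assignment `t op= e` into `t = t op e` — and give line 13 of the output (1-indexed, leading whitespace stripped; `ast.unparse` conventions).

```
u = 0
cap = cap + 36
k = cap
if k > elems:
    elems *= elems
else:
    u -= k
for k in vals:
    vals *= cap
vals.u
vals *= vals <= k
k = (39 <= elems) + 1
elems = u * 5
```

elems = total * 5

Transformed code:
total = 0
cap = cap + 36
k = cap
if k > elems:
    elems = elems * elems
else:
    total = total - k
for k in vals:
    vals = vals * cap
vals.u
vals = vals * (vals <= k)
k = (39 <= elems) + 1
elems = total * 5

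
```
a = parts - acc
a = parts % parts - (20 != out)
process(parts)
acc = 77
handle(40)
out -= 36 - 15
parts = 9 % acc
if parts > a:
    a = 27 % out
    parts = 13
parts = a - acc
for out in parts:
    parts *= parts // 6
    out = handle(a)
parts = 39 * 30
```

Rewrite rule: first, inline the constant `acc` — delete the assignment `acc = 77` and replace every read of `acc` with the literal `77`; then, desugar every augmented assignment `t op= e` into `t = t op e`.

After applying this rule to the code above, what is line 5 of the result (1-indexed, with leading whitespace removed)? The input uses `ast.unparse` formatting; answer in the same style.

Transformed code:
a = parts - 77
a = parts % parts - (20 != out)
process(parts)
handle(40)
out = out - (36 - 15)
parts = 9 % 77
if parts > a:
    a = 27 % out
    parts = 13
parts = a - 77
for out in parts:
    parts = parts * (parts // 6)
    out = handle(a)
parts = 39 * 30

out = out - (36 - 15)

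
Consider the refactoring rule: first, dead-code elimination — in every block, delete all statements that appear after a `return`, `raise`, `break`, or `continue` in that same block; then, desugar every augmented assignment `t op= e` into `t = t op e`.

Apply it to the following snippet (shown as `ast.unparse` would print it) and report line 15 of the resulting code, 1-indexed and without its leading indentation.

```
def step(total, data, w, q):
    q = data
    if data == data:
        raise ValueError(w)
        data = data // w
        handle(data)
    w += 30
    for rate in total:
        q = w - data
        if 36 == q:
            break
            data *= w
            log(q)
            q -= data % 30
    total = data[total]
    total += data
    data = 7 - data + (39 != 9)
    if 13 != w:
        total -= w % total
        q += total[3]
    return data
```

Transformed code:
def step(total, data, w, q):
    q = data
    if data == data:
        raise ValueError(w)
    w = w + 30
    for rate in total:
        q = w - data
        if 36 == q:
            break
    total = data[total]
    total = total + data
    data = 7 - data + (39 != 9)
    if 13 != w:
        total = total - w % total
        q = q + total[3]
    return data

q = q + total[3]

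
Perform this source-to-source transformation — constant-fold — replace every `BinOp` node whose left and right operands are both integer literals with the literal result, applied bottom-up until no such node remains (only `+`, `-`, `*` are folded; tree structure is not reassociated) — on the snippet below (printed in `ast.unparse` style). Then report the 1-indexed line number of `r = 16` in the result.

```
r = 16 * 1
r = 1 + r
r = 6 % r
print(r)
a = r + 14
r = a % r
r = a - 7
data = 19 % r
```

1

Transformed code:
r = 16
r = 1 + r
r = 6 % r
print(r)
a = r + 14
r = a % r
r = a - 7
data = 19 % r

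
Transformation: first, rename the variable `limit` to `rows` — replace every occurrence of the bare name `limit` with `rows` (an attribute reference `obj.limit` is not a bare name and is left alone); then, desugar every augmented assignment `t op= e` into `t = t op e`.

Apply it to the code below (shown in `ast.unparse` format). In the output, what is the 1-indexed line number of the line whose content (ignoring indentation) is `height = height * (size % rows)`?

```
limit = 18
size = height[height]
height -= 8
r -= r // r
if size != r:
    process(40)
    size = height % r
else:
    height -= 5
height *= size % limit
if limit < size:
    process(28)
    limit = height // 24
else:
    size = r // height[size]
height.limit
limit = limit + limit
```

10

Transformed code:
rows = 18
size = height[height]
height = height - 8
r = r - r // r
if size != r:
    process(40)
    size = height % r
else:
    height = height - 5
height = height * (size % rows)
if rows < size:
    process(28)
    rows = height // 24
else:
    size = r // height[size]
height.limit
rows = rows + rows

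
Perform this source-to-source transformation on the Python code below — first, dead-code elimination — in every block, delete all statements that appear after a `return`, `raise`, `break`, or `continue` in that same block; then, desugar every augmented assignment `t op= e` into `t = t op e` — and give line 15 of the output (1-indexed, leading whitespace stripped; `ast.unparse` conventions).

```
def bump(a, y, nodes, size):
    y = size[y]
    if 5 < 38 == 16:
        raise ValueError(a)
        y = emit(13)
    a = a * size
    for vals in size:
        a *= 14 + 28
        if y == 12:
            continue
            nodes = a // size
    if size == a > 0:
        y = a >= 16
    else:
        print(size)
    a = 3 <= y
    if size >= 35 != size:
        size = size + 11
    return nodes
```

Transformed code:
def bump(a, y, nodes, size):
    y = size[y]
    if 5 < 38 == 16:
        raise ValueError(a)
    a = a * size
    for vals in size:
        a = a * (14 + 28)
        if y == 12:
            continue
    if size == a > 0:
        y = a >= 16
    else:
        print(size)
    a = 3 <= y
    if size >= 35 != size:
        size = size + 11
    return nodes

if size >= 35 != size:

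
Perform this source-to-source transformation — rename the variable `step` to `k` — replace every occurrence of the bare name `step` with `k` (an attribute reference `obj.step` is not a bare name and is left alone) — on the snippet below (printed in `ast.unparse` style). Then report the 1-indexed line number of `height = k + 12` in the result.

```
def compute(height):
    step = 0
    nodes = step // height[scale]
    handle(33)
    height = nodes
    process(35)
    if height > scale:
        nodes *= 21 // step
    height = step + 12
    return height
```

9

Transformed code:
def compute(height):
    k = 0
    nodes = k // height[scale]
    handle(33)
    height = nodes
    process(35)
    if height > scale:
        nodes *= 21 // k
    height = k + 12
    return height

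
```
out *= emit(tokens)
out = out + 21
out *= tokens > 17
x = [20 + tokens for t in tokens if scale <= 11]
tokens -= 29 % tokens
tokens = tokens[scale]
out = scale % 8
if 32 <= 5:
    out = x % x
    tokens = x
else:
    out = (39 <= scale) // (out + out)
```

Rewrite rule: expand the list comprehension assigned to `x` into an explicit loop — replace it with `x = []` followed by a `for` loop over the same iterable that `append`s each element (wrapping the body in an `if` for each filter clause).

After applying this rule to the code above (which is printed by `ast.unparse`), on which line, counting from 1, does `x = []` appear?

Transformed code:
out *= emit(tokens)
out = out + 21
out *= tokens > 17
x = []
for t in tokens:
    if scale <= 11:
        x.append(20 + tokens)
tokens -= 29 % tokens
tokens = tokens[scale]
out = scale % 8
if 32 <= 5:
    out = x % x
    tokens = x
else:
    out = (39 <= scale) // (out + out)

4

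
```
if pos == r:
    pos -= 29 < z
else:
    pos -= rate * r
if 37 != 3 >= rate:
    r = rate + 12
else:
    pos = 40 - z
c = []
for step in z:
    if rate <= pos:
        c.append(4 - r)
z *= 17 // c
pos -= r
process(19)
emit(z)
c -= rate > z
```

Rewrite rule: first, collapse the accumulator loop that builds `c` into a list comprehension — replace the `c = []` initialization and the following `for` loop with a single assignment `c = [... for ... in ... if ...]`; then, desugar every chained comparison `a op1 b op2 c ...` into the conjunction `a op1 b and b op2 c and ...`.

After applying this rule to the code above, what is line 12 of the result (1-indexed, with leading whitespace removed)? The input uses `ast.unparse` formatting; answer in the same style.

Transformed code:
if pos == r:
    pos -= 29 < z
else:
    pos -= rate * r
if 37 != 3 and 3 >= rate:
    r = rate + 12
else:
    pos = 40 - z
c = [4 - r for step in z if rate <= pos]
z *= 17 // c
pos -= r
process(19)
emit(z)
c -= rate > z

process(19)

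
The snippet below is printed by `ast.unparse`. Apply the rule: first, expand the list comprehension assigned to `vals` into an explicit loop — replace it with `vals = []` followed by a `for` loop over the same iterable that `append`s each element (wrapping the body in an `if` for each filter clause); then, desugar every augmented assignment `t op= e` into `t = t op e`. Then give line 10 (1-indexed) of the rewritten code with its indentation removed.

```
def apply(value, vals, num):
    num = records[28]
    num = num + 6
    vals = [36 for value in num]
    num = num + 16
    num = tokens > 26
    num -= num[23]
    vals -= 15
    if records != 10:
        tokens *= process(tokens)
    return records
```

Transformed code:
def apply(value, vals, num):
    num = records[28]
    num = num + 6
    vals = []
    for value in num:
        vals.append(36)
    num = num + 16
    num = tokens > 26
    num = num - num[23]
    vals = vals - 15
    if records != 10:
        tokens = tokens * process(tokens)
    return records

vals = vals - 15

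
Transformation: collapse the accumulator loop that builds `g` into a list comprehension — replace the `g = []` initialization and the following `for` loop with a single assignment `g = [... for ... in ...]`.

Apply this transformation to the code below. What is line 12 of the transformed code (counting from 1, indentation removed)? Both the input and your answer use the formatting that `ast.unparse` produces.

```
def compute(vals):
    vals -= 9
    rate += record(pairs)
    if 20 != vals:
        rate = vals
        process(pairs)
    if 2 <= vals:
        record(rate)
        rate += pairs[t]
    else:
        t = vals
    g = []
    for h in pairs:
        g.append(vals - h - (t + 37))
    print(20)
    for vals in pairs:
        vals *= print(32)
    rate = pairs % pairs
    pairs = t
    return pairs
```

Transformed code:
def compute(vals):
    vals -= 9
    rate += record(pairs)
    if 20 != vals:
        rate = vals
        process(pairs)
    if 2 <= vals:
        record(rate)
        rate += pairs[t]
    else:
        t = vals
    g = [vals - h - (t + 37) for h in pairs]
    print(20)
    for vals in pairs:
        vals *= print(32)
    rate = pairs % pairs
    pairs = t
    return pairs

g = [vals - h - (t + 37) for h in pairs]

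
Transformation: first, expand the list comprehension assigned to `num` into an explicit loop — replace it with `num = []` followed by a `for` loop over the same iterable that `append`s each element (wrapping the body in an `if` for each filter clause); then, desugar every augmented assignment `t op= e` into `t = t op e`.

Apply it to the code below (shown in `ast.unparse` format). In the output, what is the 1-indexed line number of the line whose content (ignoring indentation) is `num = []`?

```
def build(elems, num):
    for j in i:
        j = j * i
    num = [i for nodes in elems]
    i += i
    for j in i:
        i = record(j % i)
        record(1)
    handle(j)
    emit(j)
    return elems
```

Transformed code:
def build(elems, num):
    for j in i:
        j = j * i
    num = []
    for nodes in elems:
        num.append(i)
    i = i + i
    for j in i:
        i = record(j % i)
        record(1)
    handle(j)
    emit(j)
    return elems

4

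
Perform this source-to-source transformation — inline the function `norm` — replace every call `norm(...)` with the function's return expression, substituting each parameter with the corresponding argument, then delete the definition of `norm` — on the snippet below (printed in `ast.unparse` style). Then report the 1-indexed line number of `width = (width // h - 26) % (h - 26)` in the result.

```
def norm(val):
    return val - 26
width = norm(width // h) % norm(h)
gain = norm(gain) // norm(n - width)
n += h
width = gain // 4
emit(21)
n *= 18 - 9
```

1

Transformed code:
width = (width // h - 26) % (h - 26)
gain = (gain - 26) // (n - width - 26)
n += h
width = gain // 4
emit(21)
n *= 18 - 9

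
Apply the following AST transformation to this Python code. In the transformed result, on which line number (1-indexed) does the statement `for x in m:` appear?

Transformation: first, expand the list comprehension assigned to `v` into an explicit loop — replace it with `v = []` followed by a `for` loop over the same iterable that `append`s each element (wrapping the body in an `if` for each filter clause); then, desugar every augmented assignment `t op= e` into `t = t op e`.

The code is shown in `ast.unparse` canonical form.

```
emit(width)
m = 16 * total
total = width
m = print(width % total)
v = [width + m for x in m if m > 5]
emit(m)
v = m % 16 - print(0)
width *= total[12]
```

Transformed code:
emit(width)
m = 16 * total
total = width
m = print(width % total)
v = []
for x in m:
    if m > 5:
        v.append(width + m)
emit(m)
v = m % 16 - print(0)
width = width * total[12]

6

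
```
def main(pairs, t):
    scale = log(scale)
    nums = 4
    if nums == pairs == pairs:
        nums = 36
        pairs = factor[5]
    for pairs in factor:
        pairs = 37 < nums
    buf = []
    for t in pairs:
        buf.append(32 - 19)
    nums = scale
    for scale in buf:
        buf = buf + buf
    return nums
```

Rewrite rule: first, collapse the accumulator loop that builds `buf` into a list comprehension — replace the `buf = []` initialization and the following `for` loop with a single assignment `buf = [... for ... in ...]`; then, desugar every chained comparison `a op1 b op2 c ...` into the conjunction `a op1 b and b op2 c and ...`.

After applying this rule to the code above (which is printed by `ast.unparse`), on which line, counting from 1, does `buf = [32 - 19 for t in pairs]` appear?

9

Transformed code:
def main(pairs, t):
    scale = log(scale)
    nums = 4
    if nums == pairs and pairs == pairs:
        nums = 36
        pairs = factor[5]
    for pairs in factor:
        pairs = 37 < nums
    buf = [32 - 19 for t in pairs]
    nums = scale
    for scale in buf:
        buf = buf + buf
    return nums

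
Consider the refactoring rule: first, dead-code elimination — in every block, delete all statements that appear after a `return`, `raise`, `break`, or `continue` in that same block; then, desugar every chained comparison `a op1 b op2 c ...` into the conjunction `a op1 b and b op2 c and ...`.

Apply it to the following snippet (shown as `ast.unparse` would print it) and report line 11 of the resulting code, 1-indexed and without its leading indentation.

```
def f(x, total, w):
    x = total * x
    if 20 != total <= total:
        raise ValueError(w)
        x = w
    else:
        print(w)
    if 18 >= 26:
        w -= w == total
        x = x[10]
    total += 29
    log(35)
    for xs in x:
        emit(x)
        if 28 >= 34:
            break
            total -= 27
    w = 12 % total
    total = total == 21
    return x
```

log(35)

Transformed code:
def f(x, total, w):
    x = total * x
    if 20 != total and total <= total:
        raise ValueError(w)
    else:
        print(w)
    if 18 >= 26:
        w -= w == total
        x = x[10]
    total += 29
    log(35)
    for xs in x:
        emit(x)
        if 28 >= 34:
            break
    w = 12 % total
    total = total == 21
    return x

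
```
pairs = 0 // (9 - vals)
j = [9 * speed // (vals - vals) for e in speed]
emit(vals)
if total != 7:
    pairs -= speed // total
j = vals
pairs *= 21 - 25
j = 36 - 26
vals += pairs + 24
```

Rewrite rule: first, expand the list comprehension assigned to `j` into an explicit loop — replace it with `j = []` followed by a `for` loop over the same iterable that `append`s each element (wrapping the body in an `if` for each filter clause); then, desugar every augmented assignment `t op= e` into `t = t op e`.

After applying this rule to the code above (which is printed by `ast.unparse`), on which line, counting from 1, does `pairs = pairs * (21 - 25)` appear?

9

Transformed code:
pairs = 0 // (9 - vals)
j = []
for e in speed:
    j.append(9 * speed // (vals - vals))
emit(vals)
if total != 7:
    pairs = pairs - speed // total
j = vals
pairs = pairs * (21 - 25)
j = 36 - 26
vals = vals + (pairs + 24)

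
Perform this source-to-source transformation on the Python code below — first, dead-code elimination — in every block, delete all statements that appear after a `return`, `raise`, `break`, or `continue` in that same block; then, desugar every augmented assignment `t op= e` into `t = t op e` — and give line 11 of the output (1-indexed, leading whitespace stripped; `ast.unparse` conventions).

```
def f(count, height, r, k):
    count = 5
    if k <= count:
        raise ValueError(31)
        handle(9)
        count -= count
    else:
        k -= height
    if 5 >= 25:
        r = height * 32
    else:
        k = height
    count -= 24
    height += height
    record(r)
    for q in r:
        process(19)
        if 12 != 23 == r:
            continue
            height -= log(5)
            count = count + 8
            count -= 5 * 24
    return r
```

Transformed code:
def f(count, height, r, k):
    count = 5
    if k <= count:
        raise ValueError(31)
    else:
        k = k - height
    if 5 >= 25:
        r = height * 32
    else:
        k = height
    count = count - 24
    height = height + height
    record(r)
    for q in r:
        process(19)
        if 12 != 23 == r:
            continue
    return r

count = count - 24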